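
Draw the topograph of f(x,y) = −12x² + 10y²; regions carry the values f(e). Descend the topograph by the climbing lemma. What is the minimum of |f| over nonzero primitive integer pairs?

descent: ρ → (10,20,-2)  [lands on river]
river: ρ → (-2,20,10)
closes: descent 1, river 2
min |a| on river = 2

2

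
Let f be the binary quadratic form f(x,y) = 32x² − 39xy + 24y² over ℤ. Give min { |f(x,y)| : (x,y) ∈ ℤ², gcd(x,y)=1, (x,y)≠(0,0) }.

translate: b→25 (≡-39 mod 64), so (32,-39,24)→(32,25,17)
flip: (32,25,17)→(17,-25,32)
translate: b→9 (≡-25 mod 34), so (17,-25,32)→(17,9,24)
reduced (well bottom): (17,9,24) with a≤c, −a<b≤a
well minimum = a = 17

17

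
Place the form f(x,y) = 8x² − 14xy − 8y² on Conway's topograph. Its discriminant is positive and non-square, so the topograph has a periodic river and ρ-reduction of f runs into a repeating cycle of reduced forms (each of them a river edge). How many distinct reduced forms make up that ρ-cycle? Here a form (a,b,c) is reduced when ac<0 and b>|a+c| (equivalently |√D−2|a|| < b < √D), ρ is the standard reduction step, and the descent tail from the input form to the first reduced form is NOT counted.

D = 452, ⌊√D⌋ = 21
descent: ρ → (-8,14,8)  [lands on river]
river: ρ → (8,18,-4)
river: ρ → (-4,14,16)
river: ρ → (16,18,-2)
river: ρ → (-2,18,16)
river: ρ → (16,14,-4)
river: ρ → (-4,18,8)
river: ρ → (8,14,-8)
river: ρ → (-8,18,4)
river: ρ → (4,14,-16)
river: ρ → (-16,18,2)
river: ρ → (2,18,-16)
river: ρ → (-16,14,4)
river: ρ → (4,18,-8)
ρ-cycle length = 14 (tail of 1 descent step not counted)

14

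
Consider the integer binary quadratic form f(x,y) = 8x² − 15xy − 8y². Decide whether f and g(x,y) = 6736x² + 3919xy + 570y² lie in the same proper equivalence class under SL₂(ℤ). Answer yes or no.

D₁ = 481, D₂ = 481
river cycle of f (length 26): (-8, 15, 8), (8, 17, -6), (-6, 19, 5), (5, 21, -2), (-2, 19, 15), (15, 11, -6), (-6, 13, 13), (13, 13, -6), (-6, 11, 15), (15, 19, -2), … (16 more)
river cycle of g (length 26): (8, 17, -6), (-6, 19, 5), (5, 21, -2), (-2, 19, 15), (15, 11, -6), (-6, 13, 13), (13, 13, -6), (-6, 11, 15), (15, 19, -2), (-2, 21, 5), … (16 more)
cycles coincide ⇒ equivalent

yes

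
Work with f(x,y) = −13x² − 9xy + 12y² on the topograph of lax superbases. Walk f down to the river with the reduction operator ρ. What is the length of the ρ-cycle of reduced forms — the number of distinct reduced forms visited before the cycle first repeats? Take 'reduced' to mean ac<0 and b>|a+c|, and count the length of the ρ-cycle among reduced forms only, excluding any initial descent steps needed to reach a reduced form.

D = 705, ⌊√D⌋ = 26
descent: ρ → (12,9,-13)  [lands on river]
river: ρ → (-13,17,8)
river: ρ → (8,15,-15)
river: ρ → (-15,15,8)
river: ρ → (8,17,-13)
river: ρ → (-13,9,12)
river: ρ → (12,15,-10)
river: ρ → (-10,25,2)
river: ρ → (2,23,-22)
river: ρ → (-22,21,3)
river: ρ → (3,21,-22)
river: ρ → (-22,23,2)
river: ρ → (2,25,-10)
river: ρ → (-10,15,12)
ρ-cycle length = 14 (tail of 1 descent step not counted)

14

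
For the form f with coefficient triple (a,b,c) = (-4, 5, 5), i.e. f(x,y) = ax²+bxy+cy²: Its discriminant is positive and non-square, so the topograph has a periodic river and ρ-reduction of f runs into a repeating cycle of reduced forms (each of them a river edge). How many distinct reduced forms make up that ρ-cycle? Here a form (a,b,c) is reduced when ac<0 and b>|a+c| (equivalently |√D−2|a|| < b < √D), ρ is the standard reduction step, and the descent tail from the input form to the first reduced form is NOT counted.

D = 105, ⌊√D⌋ = 10
river: ρ → (5,5,-4)
river: ρ → (-4,3,6)
river: ρ → (6,9,-1)
river: ρ → (-1,9,6)
river: ρ → (6,3,-4)
river: ρ → (-4,5,5)
ρ-cycle length = 6 (tail of 0 descent steps not counted)

6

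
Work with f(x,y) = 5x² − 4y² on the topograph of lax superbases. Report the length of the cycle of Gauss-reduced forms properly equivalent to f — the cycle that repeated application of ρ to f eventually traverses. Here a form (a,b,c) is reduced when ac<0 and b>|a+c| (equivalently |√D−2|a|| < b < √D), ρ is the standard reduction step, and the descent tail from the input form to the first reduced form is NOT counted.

D = 80, ⌊√D⌋ = 8
descent: ρ → (-4,8,1)  [lands on river]
river: ρ → (1,8,-4)
ρ-cycle length = 2 (tail of 1 descent step not counted)

2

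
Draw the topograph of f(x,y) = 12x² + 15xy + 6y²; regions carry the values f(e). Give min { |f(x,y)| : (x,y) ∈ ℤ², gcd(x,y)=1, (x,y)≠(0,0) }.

translate: b→-9 (≡15 mod 24), so (12,15,6)→(12,-9,3)
flip: (12,-9,3)→(3,9,12)
translate: b→3 (≡9 mod 6), so (3,9,12)→(3,3,6)
reduced (well bottom): (3,3,6) with a≤c, −a<b≤a
well minimum = a = 3

3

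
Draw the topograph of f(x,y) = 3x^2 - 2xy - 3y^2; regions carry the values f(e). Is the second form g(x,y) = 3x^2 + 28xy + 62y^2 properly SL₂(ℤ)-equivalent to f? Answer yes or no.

D₁ = 40, D₂ = 40
river cycle of f (length 6): (-3, 2, 3), (3, 4, -2), (-2, 4, 3), (3, 2, -3), (-3, 4, 2), (2, 4, -3)
river cycle of g (length 6): (3, 4, -2), (-2, 4, 3), (3, 2, -3), (-3, 4, 2), (2, 4, -3), (-3, 2, 3)
cycles coincide ⇒ equivalent

yes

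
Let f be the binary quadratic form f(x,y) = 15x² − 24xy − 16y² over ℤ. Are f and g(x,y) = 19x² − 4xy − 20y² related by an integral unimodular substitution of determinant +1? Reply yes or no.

D₁ = 1536, D₂ = 1536
river cycle of f (length 8): (-16, 24, 15), (15, 36, -4), (-4, 36, 15), (15, 24, -16), (-16, 8, 23), (23, 38, -1), (-1, 38, 23), (23, 8, -16)
river cycle of g (length 8): (-20, 4, 19), (19, 34, -5), (-5, 36, 12), (12, 36, -5), (-5, 34, 19), (19, 4, -20), (-20, 36, 3), (3, 36, -20)
cycles differ ⇒ inequivalent

no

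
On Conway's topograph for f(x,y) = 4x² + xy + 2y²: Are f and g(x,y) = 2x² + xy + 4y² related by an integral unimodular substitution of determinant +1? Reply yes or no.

D₁ = -31, D₂ = -31
f: flip: (4,1,2)→(2,-1,4)
f: reduced (well bottom): (2,-1,4) with a≤c, −a<b≤a
g: reduced (well bottom): (2,1,4) with a≤c, −a<b≤a
reduced forms (2, -1, 4) vs (2, 1, 4) ⇒ inequivalent

no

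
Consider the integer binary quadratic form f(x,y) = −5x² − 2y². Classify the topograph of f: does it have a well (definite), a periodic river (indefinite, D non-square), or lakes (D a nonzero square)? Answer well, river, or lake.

D = b²−4ac = 0² − 4·(-5)·(-2) = -40
D < 0 ⇒ definite ⇒ every region one sign ⇒ single well

well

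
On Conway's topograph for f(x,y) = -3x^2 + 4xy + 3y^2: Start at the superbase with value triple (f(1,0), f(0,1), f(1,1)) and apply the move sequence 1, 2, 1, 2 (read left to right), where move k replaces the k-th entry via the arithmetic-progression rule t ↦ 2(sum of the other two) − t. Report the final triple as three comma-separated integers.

start (-3,3,4) = (f(1,0),f(0,1),f(1,1))
replace slot 1: 2·(3+4) − (-3) = 17 → (17,3,4)
replace slot 2: 2·(17+4) − 3 = 39 → (17,39,4)
replace slot 1: 2·(39+4) − 17 = 69 → (69,39,4)
replace slot 2: 2·(69+4) − 39 = 107 → (69,107,4)

69,107,4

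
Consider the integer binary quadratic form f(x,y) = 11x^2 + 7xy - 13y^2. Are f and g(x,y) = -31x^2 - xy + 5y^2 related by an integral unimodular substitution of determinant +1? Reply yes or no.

D₁ = 621, D₂ = 621
river cycle of f (length 4): (-13, 19, 5), (5, 21, -9), (-9, 15, 11), (11, 7, -13)
river cycle of g (length 4): (5, 21, -9), (-9, 15, 11), (11, 7, -13), (-13, 19, 5)
cycles coincide ⇒ equivalent

yes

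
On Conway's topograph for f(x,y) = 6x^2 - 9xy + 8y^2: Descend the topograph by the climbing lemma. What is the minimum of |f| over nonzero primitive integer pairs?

translate: b→3 (≡-9 mod 12), so (6,-9,8)→(6,3,5)
flip: (6,3,5)→(5,-3,6)
reduced (well bottom): (5,-3,6) with a≤c, −a<b≤a
well minimum = a = 5

5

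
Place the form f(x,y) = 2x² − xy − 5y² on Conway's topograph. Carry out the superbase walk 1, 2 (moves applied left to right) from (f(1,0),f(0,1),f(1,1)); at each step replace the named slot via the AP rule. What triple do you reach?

start (2,-5,-4) = (f(1,0),f(0,1),f(1,1))
replace slot 1: 2·((-5)+(-4)) − 2 = -20 → (-20,-5,-4)
replace slot 2: 2·((-20)+(-4)) − (-5) = -43 → (-20,-43,-4)

-20,-43,-4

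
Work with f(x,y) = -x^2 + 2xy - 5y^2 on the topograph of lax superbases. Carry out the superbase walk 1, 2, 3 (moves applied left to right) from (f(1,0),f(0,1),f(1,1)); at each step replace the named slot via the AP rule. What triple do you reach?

start (-1,-5,-4) = (f(1,0),f(0,1),f(1,1))
replace slot 1: 2·((-5)+(-4)) − (-1) = -17 → (-17,-5,-4)
replace slot 2: 2·((-17)+(-4)) − (-5) = -37 → (-17,-37,-4)
replace slot 3: 2·((-17)+(-37)) − (-4) = -104 → (-17,-37,-104)

-17,-37,-104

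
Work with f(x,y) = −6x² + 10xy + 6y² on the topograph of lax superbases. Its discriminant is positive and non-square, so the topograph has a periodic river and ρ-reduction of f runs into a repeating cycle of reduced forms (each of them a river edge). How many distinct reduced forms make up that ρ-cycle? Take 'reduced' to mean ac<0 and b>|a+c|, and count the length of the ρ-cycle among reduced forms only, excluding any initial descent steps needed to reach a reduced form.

D = 244, ⌊√D⌋ = 15
river: ρ → (6,14,-2)
river: ρ → (-2,14,6)
river: ρ → (6,10,-6)
river: ρ → (-6,14,2)
river: ρ → (2,14,-6)
river: ρ → (-6,10,6)
ρ-cycle length = 6 (tail of 0 descent steps not counted)

6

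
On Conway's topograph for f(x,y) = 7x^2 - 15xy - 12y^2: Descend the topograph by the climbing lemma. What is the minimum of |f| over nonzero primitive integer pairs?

descent: ρ → (-12,15,7)  [lands on river]
river: ρ → (7,13,-14)
river: ρ → (-14,15,6)
river: ρ → (6,21,-5)
river: ρ → (-5,19,10)
river: ρ → (10,21,-3)
river: ρ → (-3,21,10)
river: ρ → (10,19,-5)
river: ρ → (-5,21,6)
river: ρ → (6,15,-14)
river: ρ → (-14,13,7)
river: ρ → (7,15,-12)
river: ρ → (-12,9,10)
river: ρ → (10,11,-11)
river: ρ → (-11,11,10)
river: ρ → (10,9,-12)
closes: descent 1, river 16
min |a| on river = 3

3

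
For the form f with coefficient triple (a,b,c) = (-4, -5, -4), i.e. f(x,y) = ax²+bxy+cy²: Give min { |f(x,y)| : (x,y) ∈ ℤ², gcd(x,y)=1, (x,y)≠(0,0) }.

translate: b→-3 (≡5 mod 8), so (4,5,4)→(4,-3,3)
flip: (4,-3,3)→(3,3,4)
reduced (well bottom): (3,3,4) with a≤c, −a<b≤a
well minimum |f| = |-3| = 3 (negative-definite)

3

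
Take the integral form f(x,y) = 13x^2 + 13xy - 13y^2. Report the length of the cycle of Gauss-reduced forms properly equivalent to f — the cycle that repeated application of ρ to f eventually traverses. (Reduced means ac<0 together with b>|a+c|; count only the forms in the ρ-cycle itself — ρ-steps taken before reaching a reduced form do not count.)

D = 845, ⌊√D⌋ = 29
river: ρ → (-13,13,13)
river: ρ → (13,13,-13)
ρ-cycle length = 2 (tail of 0 descent steps not counted)

2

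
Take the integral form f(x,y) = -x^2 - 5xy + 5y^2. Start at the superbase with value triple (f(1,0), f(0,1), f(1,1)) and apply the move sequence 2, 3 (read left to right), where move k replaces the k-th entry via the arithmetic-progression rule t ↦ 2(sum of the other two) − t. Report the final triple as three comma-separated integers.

start (-1,5,-1) = (f(1,0),f(0,1),f(1,1))
replace slot 2: 2·((-1)+(-1)) − 5 = -9 → (-1,-9,-1)
replace slot 3: 2·((-1)+(-9)) − (-1) = -19 → (-1,-9,-19)

-1,-9,-19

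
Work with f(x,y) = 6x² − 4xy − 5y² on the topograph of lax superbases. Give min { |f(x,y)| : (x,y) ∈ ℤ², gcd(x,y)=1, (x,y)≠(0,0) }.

descent: ρ → (-5,4,6)  [lands on river]
river: ρ → (6,8,-3)
river: ρ → (-3,10,3)
river: ρ → (3,8,-6)
river: ρ → (-6,4,5)
river: ρ → (5,6,-5)
closes: descent 1, river 6
min |a| on river = 3

3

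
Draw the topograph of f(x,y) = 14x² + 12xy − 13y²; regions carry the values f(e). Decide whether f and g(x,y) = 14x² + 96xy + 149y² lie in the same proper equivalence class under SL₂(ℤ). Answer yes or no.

D₁ = 872, D₂ = 872
river cycle of f (length 14): (-13, 14, 13), (13, 12, -14), (-14, 16, 11), (11, 28, -2), (-2, 28, 11), (11, 16, -14), (-14, 12, 13), (13, 14, -13), (-13, 12, 14), (14, 16, -11), … (4 more)
river cycle of g (length 14): (14, 12, -13), (-13, 14, 13), (13, 12, -14), (-14, 16, 11), (11, 28, -2), (-2, 28, 11), (11, 16, -14), (-14, 12, 13), (13, 14, -13), (-13, 12, 14), … (4 more)
cycles coincide ⇒ equivalent

yes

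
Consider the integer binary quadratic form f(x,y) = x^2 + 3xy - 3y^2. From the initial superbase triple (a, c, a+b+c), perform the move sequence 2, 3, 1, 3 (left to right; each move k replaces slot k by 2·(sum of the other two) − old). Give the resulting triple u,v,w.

start (1,-3,1) = (f(1,0),f(0,1),f(1,1))
replace slot 2: 2·(1+1) − (-3) = 7 → (1,7,1)
replace slot 3: 2·(1+7) − 1 = 15 → (1,7,15)
replace slot 1: 2·(7+15) − 1 = 43 → (43,7,15)
replace slot 3: 2·(43+7) − 15 = 85 → (43,7,85)

43,7,85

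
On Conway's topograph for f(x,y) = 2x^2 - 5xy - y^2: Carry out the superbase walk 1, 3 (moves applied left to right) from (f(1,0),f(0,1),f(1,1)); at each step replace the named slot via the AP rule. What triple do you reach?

start (2,-1,-4) = (f(1,0),f(0,1),f(1,1))
replace slot 1: 2·((-1)+(-4)) − 2 = -12 → (-12,-1,-4)
replace slot 3: 2·((-12)+(-1)) − (-4) = -22 → (-12,-1,-22)

-12,-1,-22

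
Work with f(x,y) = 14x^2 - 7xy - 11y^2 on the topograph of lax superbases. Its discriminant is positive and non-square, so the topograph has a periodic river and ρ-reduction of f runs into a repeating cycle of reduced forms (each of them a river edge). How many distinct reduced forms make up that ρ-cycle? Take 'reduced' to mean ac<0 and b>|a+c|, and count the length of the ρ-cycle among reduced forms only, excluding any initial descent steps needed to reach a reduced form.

D = 665, ⌊√D⌋ = 25
descent: ρ → (-11,7,14)  [lands on river]
river: ρ → (14,21,-4)
river: ρ → (-4,19,19)
river: ρ → (19,19,-4)
river: ρ → (-4,21,14)
river: ρ → (14,7,-11)
river: ρ → (-11,15,10)
river: ρ → (10,25,-1)
river: ρ → (-1,25,10)
river: ρ → (10,15,-11)
ρ-cycle length = 10 (tail of 1 descent step not counted)

10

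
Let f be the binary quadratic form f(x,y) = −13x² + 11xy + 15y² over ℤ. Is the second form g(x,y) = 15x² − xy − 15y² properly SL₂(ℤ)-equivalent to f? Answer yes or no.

D₁ = 901, D₂ = 901
river cycle of f (length 14): (15, 19, -9), (-9, 17, 17), (17, 17, -9), (-9, 19, 15), (15, 11, -13), (-13, 15, 13), (13, 11, -15), (-15, 19, 9), (9, 17, -17), (-17, 17, 9), … (4 more)
river cycle of g (length 6): (-15, 1, 15), (15, 29, -1), (-1, 29, 15), (15, 1, -15), (-15, 29, 1), (1, 29, -15)
cycles differ ⇒ inequivalent

no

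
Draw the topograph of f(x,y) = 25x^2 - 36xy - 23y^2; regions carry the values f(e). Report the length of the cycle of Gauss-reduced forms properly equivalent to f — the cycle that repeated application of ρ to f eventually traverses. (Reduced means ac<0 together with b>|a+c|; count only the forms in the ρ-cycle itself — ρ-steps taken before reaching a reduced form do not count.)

D = 3596, ⌊√D⌋ = 59
descent: ρ → (-23,36,25)  [lands on river]
river: ρ → (25,14,-34)
river: ρ → (-34,54,5)
river: ρ → (5,56,-23)
ρ-cycle length = 4 (tail of 1 descent step not counted)

4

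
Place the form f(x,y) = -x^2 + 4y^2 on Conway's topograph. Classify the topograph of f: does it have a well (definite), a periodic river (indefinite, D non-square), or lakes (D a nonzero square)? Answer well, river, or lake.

D = b²−4ac = 0² − 4·(-1)·4 = 16
D = 4² is a perfect square ⇒ form factors over ℤ ⇒ lakes

lake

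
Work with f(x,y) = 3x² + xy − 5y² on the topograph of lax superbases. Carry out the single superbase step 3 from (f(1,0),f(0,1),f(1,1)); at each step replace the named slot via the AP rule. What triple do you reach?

start (3,-5,-1) = (f(1,0),f(0,1),f(1,1))
replace slot 3: 2·(3+(-5)) − (-1) = -3 → (3,-5,-3)

3,-5,-3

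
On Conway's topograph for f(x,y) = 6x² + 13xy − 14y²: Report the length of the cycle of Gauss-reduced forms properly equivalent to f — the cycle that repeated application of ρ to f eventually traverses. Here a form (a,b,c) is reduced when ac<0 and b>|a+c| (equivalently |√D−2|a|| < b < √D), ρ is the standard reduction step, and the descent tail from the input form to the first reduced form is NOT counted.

D = 505, ⌊√D⌋ = 22
river: ρ → (-14,15,5)
river: ρ → (5,15,-14)
river: ρ → (-14,13,6)
river: ρ → (6,11,-16)
river: ρ → (-16,21,1)
river: ρ → (1,21,-16)
river: ρ → (-16,11,6)
river: ρ → (6,13,-14)
ρ-cycle length = 8 (tail of 0 descent steps not counted)

8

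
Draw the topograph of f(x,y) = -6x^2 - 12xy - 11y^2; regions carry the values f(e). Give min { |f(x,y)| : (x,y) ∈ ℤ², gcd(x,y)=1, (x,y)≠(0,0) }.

translate: b→0 (≡12 mod 12), so (6,12,11)→(6,0,5)
flip: (6,0,5)→(5,0,6)
reduced (well bottom): (5,0,6) with a≤c, −a<b≤a
well minimum |f| = |-5| = 5 (negative-definite)

5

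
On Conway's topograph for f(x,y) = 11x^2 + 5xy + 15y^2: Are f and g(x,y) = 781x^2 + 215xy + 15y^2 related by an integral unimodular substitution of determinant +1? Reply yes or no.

D₁ = -635, D₂ = -635
f: reduced (well bottom): (11,5,15) with a≤c, −a<b≤a
g: flip: (781,215,15)→(15,-215,781)
g: translate: b→-5 (≡-215 mod 30), so (15,-215,781)→(15,-5,11)
g: flip: (15,-5,11)→(11,5,15)
g: reduced (well bottom): (11,5,15) with a≤c, −a<b≤a
reduced forms (11, 5, 15) vs (11, 5, 15) ⇒ equivalent

yes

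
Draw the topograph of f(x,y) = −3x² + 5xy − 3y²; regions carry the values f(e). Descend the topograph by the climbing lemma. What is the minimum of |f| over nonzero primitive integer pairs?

translate: b→1 (≡-5 mod 6), so (3,-5,3)→(3,1,1)
flip: (3,1,1)→(1,-1,3)
translate: b→1 (≡-1 mod 2), so (1,-1,3)→(1,1,3)
reduced (well bottom): (1,1,3) with a≤c, −a<b≤a
well minimum |f| = |-1| = 1 (negative-definite)

1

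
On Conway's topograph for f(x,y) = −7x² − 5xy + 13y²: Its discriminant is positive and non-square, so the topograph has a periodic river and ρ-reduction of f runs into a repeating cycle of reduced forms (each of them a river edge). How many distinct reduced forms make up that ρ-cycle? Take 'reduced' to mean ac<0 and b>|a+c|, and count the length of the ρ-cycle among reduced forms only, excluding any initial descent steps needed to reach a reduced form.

D = 389, ⌊√D⌋ = 19
descent: ρ → (13,5,-7)
descent: ρ → (-7,9,11)  [lands on river]
river: ρ → (11,13,-5)
river: ρ → (-5,17,5)
river: ρ → (5,13,-11)
river: ρ → (-11,9,7)
river: ρ → (7,19,-1)
river: ρ → (-1,19,7)
river: ρ → (7,9,-11)
river: ρ → (-11,13,5)
river: ρ → (5,17,-5)
river: ρ → (-5,13,11)
river: ρ → (11,9,-7)
river: ρ → (-7,19,1)
river: ρ → (1,19,-7)
ρ-cycle length = 14 (tail of 2 descent steps not counted)

14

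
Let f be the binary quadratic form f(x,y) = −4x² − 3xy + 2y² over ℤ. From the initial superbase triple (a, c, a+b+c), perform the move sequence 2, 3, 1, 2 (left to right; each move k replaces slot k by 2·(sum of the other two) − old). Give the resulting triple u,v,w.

start (-4,2,-5) = (f(1,0),f(0,1),f(1,1))
replace slot 2: 2·((-4)+(-5)) − 2 = -20 → (-4,-20,-5)
replace slot 3: 2·((-4)+(-20)) − (-5) = -43 → (-4,-20,-43)
replace slot 1: 2·((-20)+(-43)) − (-4) = -122 → (-122,-20,-43)
replace slot 2: 2·((-122)+(-43)) − (-20) = -310 → (-122,-310,-43)

-122,-310,-43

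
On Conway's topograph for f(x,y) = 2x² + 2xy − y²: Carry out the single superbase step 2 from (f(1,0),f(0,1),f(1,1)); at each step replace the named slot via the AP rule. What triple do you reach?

start (2,-1,3) = (f(1,0),f(0,1),f(1,1))
replace slot 2: 2·(2+3) − (-1) = 11 → (2,11,3)

2,11,3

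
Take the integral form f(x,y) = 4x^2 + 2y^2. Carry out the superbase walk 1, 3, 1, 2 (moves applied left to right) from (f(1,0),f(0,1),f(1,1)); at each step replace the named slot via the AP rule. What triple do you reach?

start (4,2,6) = (f(1,0),f(0,1),f(1,1))
replace slot 1: 2·(2+6) − 4 = 12 → (12,2,6)
replace slot 3: 2·(12+2) − 6 = 22 → (12,2,22)
replace slot 1: 2·(2+22) − 12 = 36 → (36,2,22)
replace slot 2: 2·(36+22) − 2 = 114 → (36,114,22)

36,114,22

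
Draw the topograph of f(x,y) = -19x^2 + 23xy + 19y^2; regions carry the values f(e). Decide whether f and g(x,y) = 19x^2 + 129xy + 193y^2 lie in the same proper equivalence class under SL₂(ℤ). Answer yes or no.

D₁ = 1973, D₂ = 1973
river cycle of f (length 26): (19, 15, -23), (-23, 31, 11), (11, 35, -17), (-17, 33, 13), (13, 19, -31), (-31, 43, 1), (1, 43, -31), (-31, 19, 13), (13, 33, -17), (-17, 35, 11), … (16 more)
river cycle of g (length 26): (19, 15, -23), (-23, 31, 11), (11, 35, -17), (-17, 33, 13), (13, 19, -31), (-31, 43, 1), (1, 43, -31), (-31, 19, 13), (13, 33, -17), (-17, 35, 11), … (16 more)
cycles coincide ⇒ equivalent

yes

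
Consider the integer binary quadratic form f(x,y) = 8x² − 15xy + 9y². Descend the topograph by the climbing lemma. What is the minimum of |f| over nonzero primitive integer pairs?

translate: b→1 (≡-15 mod 16), so (8,-15,9)→(8,1,2)
flip: (8,1,2)→(2,-1,8)
reduced (well bottom): (2,-1,8) with a≤c, −a<b≤a
well minimum = a = 2

2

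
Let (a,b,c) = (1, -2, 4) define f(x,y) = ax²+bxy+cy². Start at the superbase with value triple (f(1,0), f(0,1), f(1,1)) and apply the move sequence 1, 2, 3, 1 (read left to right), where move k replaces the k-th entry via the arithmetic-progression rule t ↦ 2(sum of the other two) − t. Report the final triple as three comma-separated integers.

start (1,4,3) = (f(1,0),f(0,1),f(1,1))
replace slot 1: 2·(4+3) − 1 = 13 → (13,4,3)
replace slot 2: 2·(13+3) − 4 = 28 → (13,28,3)
replace slot 3: 2·(13+28) − 3 = 79 → (13,28,79)
replace slot 1: 2·(28+79) − 13 = 201 → (201,28,79)

201,28,79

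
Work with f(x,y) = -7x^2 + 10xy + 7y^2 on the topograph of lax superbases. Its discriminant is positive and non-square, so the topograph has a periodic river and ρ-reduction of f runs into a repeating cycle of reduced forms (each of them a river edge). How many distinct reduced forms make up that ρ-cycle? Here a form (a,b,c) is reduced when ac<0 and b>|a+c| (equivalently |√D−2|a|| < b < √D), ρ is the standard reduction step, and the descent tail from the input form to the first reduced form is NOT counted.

D = 296, ⌊√D⌋ = 17
river: ρ → (7,4,-10)
river: ρ → (-10,16,1)
river: ρ → (1,16,-10)
river: ρ → (-10,4,7)
river: ρ → (7,10,-7)
river: ρ → (-7,4,10)
river: ρ → (10,16,-1)
river: ρ → (-1,16,10)
river: ρ → (10,4,-7)
river: ρ → (-7,10,7)
ρ-cycle length = 10 (tail of 0 descent steps not counted)

10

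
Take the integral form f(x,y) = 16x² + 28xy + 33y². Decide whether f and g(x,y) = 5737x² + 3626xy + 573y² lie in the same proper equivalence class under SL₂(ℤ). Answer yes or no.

D₁ = -1328, D₂ = -1328
f: translate: b→-4 (≡28 mod 32), so (16,28,33)→(16,-4,21)
f: reduced (well bottom): (16,-4,21) with a≤c, −a<b≤a
g: flip: (5737,3626,573)→(573,-3626,5737)
g: translate: b→-188 (≡-3626 mod 1146), so (573,-3626,5737)→(573,-188,16)
g: flip: (573,-188,16)→(16,188,573)
g: translate: b→-4 (≡188 mod 32), so (16,188,573)→(16,-4,21)
g: reduced (well bottom): (16,-4,21) with a≤c, −a<b≤a
reduced forms (16, -4, 21) vs (16, -4, 21) ⇒ equivalent

yes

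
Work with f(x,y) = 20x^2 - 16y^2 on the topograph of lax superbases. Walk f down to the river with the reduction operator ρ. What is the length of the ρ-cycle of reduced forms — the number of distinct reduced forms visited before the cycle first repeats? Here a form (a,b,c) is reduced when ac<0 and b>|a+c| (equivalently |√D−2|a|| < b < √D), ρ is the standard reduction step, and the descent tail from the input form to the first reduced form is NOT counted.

D = 1280, ⌊√D⌋ = 35
descent: ρ → (-16,32,4)  [lands on river]
river: ρ → (4,32,-16)
ρ-cycle length = 2 (tail of 1 descent step not counted)

2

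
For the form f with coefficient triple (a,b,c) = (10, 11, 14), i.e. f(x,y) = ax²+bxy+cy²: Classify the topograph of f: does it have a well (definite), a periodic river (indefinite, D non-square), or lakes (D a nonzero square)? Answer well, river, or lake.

D = b²−4ac = 11² − 4·10·14 = -439
D < 0 ⇒ definite ⇒ every region one sign ⇒ single well

well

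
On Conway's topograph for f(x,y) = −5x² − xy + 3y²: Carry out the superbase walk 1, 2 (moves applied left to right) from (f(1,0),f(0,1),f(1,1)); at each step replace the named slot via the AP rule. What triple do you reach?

start (-5,3,-3) = (f(1,0),f(0,1),f(1,1))
replace slot 1: 2·(3+(-3)) − (-5) = 5 → (5,3,-3)
replace slot 2: 2·(5+(-3)) − 3 = 1 → (5,1,-3)

5,1,-3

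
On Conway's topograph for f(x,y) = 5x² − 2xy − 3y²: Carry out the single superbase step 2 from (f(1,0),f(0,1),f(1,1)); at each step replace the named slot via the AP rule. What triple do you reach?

start (5,-3,0) = (f(1,0),f(0,1),f(1,1))
replace slot 2: 2·(5+0) − (-3) = 13 → (5,13,0)

5,13,0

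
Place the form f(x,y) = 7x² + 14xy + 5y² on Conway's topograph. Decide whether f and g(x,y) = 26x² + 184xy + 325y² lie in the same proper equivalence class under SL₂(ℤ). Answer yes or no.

D₁ = 56, D₂ = 56
river cycle of f (length 4): (5, 6, -1), (-1, 6, 5), (5, 4, -2), (-2, 4, 5)
river cycle of g (length 4): (5, 4, -2), (-2, 4, 5), (5, 6, -1), (-1, 6, 5)
cycles coincide ⇒ equivalent

yes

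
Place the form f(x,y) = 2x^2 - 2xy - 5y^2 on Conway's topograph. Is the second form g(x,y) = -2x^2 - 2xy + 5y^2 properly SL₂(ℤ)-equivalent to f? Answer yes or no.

D₁ = 44, D₂ = 44
river cycle of f (length 2): (2, 6, -1), (-1, 6, 2)
river cycle of g (length 2): (-2, 6, 1), (1, 6, -2)
cycles differ ⇒ inequivalent

no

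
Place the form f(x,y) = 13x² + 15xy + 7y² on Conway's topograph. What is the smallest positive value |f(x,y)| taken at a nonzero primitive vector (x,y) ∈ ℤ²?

translate: b→-11 (≡15 mod 26), so (13,15,7)→(13,-11,5)
flip: (13,-11,5)→(5,11,13)
translate: b→1 (≡11 mod 10), so (5,11,13)→(5,1,7)
reduced (well bottom): (5,1,7) with a≤c, −a<b≤a
well minimum = a = 5

5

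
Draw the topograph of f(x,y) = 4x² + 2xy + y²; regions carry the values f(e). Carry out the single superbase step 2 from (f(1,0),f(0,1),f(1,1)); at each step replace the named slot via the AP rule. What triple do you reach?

start (4,1,7) = (f(1,0),f(0,1),f(1,1))
replace slot 2: 2·(4+7) − 1 = 21 → (4,21,7)

4,21,7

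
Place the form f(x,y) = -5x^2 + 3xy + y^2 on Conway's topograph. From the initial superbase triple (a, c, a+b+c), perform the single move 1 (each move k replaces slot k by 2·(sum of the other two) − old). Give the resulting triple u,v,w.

start (-5,1,-1) = (f(1,0),f(0,1),f(1,1))
replace slot 1: 2·(1+(-1)) − (-5) = 5 → (5,1,-1)

5,1,-1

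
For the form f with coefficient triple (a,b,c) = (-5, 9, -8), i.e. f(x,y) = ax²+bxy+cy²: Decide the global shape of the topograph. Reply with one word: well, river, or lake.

D = b²−4ac = 9² − 4·(-5)·(-8) = -79
D < 0 ⇒ definite ⇒ every region one sign ⇒ single well

well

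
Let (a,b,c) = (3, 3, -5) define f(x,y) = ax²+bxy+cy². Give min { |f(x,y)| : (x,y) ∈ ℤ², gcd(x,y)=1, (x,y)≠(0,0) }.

river: ρ → (-5,7,1)
river: ρ → (1,7,-5)
river: ρ → (-5,3,3)
river: ρ → (3,3,-5)
closes: descent 0, river 4
min |a| on river = 1

1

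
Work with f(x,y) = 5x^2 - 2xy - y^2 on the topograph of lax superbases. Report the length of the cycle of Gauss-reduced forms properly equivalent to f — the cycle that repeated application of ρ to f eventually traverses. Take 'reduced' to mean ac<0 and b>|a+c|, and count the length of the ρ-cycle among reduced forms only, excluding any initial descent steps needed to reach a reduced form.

D = 24, ⌊√D⌋ = 4
descent: ρ → (-1,4,2)  [lands on river]
river: ρ → (2,4,-1)
ρ-cycle length = 2 (tail of 1 descent step not counted)

2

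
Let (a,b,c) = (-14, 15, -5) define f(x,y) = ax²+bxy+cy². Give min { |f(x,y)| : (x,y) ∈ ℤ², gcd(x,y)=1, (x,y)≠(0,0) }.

translate: b→13 (≡-15 mod 28), so (14,-15,5)→(14,13,4)
flip: (14,13,4)→(4,-13,14)
translate: b→3 (≡-13 mod 8), so (4,-13,14)→(4,3,4)
reduced (well bottom): (4,3,4) with a≤c, −a<b≤a
well minimum |f| = |-4| = 4 (negative-definite)

4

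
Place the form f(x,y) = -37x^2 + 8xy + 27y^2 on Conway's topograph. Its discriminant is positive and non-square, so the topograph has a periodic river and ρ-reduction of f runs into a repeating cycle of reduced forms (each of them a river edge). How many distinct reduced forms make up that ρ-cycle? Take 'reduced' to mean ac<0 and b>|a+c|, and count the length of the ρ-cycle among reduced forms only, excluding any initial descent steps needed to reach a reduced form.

D = 4060, ⌊√D⌋ = 63
descent: ρ → (27,46,-18)  [lands on river]
river: ρ → (-18,62,3)
river: ρ → (3,58,-58)
river: ρ → (-58,58,3)
river: ρ → (3,62,-18)
river: ρ → (-18,46,27)
river: ρ → (27,62,-2)
river: ρ → (-2,62,27)
ρ-cycle length = 8 (tail of 1 descent step not counted)

8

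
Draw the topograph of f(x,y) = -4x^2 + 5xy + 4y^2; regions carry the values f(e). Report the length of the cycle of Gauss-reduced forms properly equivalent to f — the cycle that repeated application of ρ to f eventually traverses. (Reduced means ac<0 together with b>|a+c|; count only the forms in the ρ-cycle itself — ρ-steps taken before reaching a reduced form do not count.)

D = 89, ⌊√D⌋ = 9
river: ρ → (4,3,-5)
river: ρ → (-5,7,2)
river: ρ → (2,9,-1)
river: ρ → (-1,9,2)
river: ρ → (2,7,-5)
river: ρ → (-5,3,4)
river: ρ → (4,5,-4)
river: ρ → (-4,3,5)
river: ρ → (5,7,-2)
river: ρ → (-2,9,1)
river: ρ → (1,9,-2)
river: ρ → (-2,7,5)
river: ρ → (5,3,-4)
river: ρ → (-4,5,4)
ρ-cycle length = 14 (tail of 0 descent steps not counted)

14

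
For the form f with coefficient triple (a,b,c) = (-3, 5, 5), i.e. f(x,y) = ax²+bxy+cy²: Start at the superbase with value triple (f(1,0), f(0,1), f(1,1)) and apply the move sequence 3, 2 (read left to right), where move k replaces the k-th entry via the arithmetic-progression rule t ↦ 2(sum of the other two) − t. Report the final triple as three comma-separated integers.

start (-3,5,7) = (f(1,0),f(0,1),f(1,1))
replace slot 3: 2·((-3)+5) − 7 = -3 → (-3,5,-3)
replace slot 2: 2·((-3)+(-3)) − 5 = -17 → (-3,-17,-3)

-3,-17,-3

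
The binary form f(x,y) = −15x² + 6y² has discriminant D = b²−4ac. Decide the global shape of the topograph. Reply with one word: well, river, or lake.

D = b²−4ac = 0² − 4·(-15)·6 = 360
D > 0 non-square ⇒ indefinite ⇒ periodic river

river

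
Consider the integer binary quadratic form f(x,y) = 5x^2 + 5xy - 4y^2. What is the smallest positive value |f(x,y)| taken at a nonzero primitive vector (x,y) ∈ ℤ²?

river: ρ → (-4,3,6)
river: ρ → (6,9,-1)
river: ρ → (-1,9,6)
river: ρ → (6,3,-4)
river: ρ → (-4,5,5)
river: ρ → (5,5,-4)
closes: descent 0, river 6
min |a| on river = 1

1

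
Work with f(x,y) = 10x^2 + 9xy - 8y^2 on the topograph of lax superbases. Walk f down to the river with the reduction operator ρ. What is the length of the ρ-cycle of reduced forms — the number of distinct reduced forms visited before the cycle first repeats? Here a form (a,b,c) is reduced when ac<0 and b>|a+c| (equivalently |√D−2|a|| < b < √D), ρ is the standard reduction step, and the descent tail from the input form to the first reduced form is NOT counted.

D = 401, ⌊√D⌋ = 20
river: ρ → (-8,7,11)
river: ρ → (11,15,-4)
river: ρ → (-4,17,7)
river: ρ → (7,11,-10)
river: ρ → (-10,9,8)
river: ρ → (8,7,-11)
river: ρ → (-11,15,4)
river: ρ → (4,17,-7)
river: ρ → (-7,11,10)
river: ρ → (10,9,-8)
ρ-cycle length = 10 (tail of 0 descent steps not counted)

10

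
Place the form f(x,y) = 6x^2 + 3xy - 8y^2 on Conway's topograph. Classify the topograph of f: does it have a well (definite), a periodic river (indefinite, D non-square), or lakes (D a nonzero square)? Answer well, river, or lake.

D = b²−4ac = 3² − 4·6·(-8) = 201
D > 0 non-square ⇒ indefinite ⇒ periodic river

river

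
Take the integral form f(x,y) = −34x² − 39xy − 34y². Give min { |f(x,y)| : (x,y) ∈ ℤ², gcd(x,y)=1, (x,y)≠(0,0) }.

translate: b→-29 (≡39 mod 68), so (34,39,34)→(34,-29,29)
flip: (34,-29,29)→(29,29,34)
reduced (well bottom): (29,29,34) with a≤c, −a<b≤a
well minimum |f| = |-29| = 29 (negative-definite)

29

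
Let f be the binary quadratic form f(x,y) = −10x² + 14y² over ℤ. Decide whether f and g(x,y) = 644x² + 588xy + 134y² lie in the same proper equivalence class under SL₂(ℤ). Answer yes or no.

D₁ = 560, D₂ = 560
river cycle of f (length 2): (-10, 20, 4), (4, 20, -10)
river cycle of g (length 2): (4, 20, -10), (-10, 20, 4)
cycles coincide ⇒ equivalent

yes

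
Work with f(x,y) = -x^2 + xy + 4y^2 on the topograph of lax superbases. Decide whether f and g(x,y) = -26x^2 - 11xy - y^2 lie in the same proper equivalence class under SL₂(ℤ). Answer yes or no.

D₁ = 17, D₂ = 17
river cycle of f (length 6): (-1, 3, 2), (2, 1, -2), (-2, 3, 1), (1, 3, -2), (-2, 1, 2), (2, 3, -1)
river cycle of g (length 6): (-1, 3, 2), (2, 1, -2), (-2, 3, 1), (1, 3, -2), (-2, 1, 2), (2, 3, -1)
cycles coincide ⇒ equivalent

yes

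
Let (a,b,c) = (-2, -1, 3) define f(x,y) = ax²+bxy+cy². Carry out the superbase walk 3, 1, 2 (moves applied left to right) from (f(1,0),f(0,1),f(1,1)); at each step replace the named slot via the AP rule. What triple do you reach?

start (-2,3,0) = (f(1,0),f(0,1),f(1,1))
replace slot 3: 2·((-2)+3) − 0 = 2 → (-2,3,2)
replace slot 1: 2·(3+2) − (-2) = 12 → (12,3,2)
replace slot 2: 2·(12+2) − 3 = 25 → (12,25,2)

12,25,2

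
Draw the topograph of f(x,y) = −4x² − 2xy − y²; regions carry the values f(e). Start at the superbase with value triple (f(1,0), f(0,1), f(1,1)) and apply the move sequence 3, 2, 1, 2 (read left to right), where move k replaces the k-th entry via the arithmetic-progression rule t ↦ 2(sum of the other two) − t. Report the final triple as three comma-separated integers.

start (-4,-1,-7) = (f(1,0),f(0,1),f(1,1))
replace slot 3: 2·((-4)+(-1)) − (-7) = -3 → (-4,-1,-3)
replace slot 2: 2·((-4)+(-3)) − (-1) = -13 → (-4,-13,-3)
replace slot 1: 2·((-13)+(-3)) − (-4) = -28 → (-28,-13,-3)
replace slot 2: 2·((-28)+(-3)) − (-13) = -49 → (-28,-49,-3)

-28,-49,-3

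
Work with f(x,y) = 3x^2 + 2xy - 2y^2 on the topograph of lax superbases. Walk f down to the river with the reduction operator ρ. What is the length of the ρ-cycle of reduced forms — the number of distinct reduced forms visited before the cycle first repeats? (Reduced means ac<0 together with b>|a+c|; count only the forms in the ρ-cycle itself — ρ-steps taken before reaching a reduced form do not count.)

D = 28, ⌊√D⌋ = 5
river: ρ → (-2,2,3)
river: ρ → (3,4,-1)
river: ρ → (-1,4,3)
river: ρ → (3,2,-2)
ρ-cycle length = 4 (tail of 0 descent steps not counted)

4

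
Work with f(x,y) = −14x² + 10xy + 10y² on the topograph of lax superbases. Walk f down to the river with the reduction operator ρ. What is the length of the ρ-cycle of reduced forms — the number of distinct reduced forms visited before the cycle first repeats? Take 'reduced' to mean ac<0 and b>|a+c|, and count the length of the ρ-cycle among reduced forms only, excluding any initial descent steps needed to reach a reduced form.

D = 660, ⌊√D⌋ = 25
river: ρ → (10,10,-14)
river: ρ → (-14,18,6)
river: ρ → (6,18,-14)
river: ρ → (-14,10,10)
ρ-cycle length = 4 (tail of 0 descent steps not counted)

4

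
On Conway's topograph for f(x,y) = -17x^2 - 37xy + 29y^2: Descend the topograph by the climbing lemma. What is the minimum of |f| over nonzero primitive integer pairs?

descent: ρ → (29,37,-17)  [lands on river]
river: ρ → (-17,31,35)
river: ρ → (35,39,-13)
river: ρ → (-13,39,35)
river: ρ → (35,31,-17)
river: ρ → (-17,37,29)
river: ρ → (29,21,-25)
river: ρ → (-25,29,25)
river: ρ → (25,21,-29)
river: ρ → (-29,37,17)
river: ρ → (17,31,-35)
river: ρ → (-35,39,13)
river: ρ → (13,39,-35)
river: ρ → (-35,31,17)
river: ρ → (17,37,-29)
river: ρ → (-29,21,25)
river: ρ → (25,29,-25)
river: ρ → (-25,21,29)
closes: descent 1, river 18
min |a| on river = 13

13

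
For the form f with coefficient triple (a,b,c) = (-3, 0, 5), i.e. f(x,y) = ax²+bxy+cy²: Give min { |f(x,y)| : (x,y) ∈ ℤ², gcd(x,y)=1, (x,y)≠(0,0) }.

descent: ρ → (5,0,-3)
descent: ρ → (-3,6,2)  [lands on river]
river: ρ → (2,6,-3)
closes: descent 2, river 2
min |a| on river = 2

2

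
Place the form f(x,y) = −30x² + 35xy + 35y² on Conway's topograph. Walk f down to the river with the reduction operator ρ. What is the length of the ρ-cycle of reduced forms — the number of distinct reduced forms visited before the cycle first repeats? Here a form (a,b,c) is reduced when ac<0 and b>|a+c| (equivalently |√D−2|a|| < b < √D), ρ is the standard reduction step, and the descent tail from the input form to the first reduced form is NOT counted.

D = 5425, ⌊√D⌋ = 73
river: ρ → (35,35,-30)
river: ρ → (-30,25,40)
river: ρ → (40,55,-15)
river: ρ → (-15,65,20)
river: ρ → (20,55,-30)
river: ρ → (-30,65,10)
river: ρ → (10,55,-60)
river: ρ → (-60,65,5)
river: ρ → (5,65,-60)
river: ρ → (-60,55,10)
river: ρ → (10,65,-30)
river: ρ → (-30,55,20)
river: ρ → (20,65,-15)
river: ρ → (-15,55,40)
river: ρ → (40,25,-30)
river: ρ → (-30,35,35)
ρ-cycle length = 16 (tail of 0 descent steps not counted)

16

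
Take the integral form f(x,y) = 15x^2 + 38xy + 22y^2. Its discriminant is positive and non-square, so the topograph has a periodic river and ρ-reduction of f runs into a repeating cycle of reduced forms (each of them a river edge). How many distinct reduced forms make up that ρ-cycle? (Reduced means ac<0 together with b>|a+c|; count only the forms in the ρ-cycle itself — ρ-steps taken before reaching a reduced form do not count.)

D = 124, ⌊√D⌋ = 11
descent: ρ → (22,6,-1)
descent: ρ → (-1,10,6)  [lands on river]
river: ρ → (6,2,-5)
river: ρ → (-5,8,3)
river: ρ → (3,10,-2)
river: ρ → (-2,10,3)
river: ρ → (3,8,-5)
river: ρ → (-5,2,6)
river: ρ → (6,10,-1)
ρ-cycle length = 8 (tail of 2 descent steps not counted)

8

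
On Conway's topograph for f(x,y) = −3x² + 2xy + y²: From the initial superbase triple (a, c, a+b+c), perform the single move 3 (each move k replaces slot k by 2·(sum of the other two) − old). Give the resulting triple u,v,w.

start (-3,1,0) = (f(1,0),f(0,1),f(1,1))
replace slot 3: 2·((-3)+1) − 0 = -4 → (-3,1,-4)

-3,1,-4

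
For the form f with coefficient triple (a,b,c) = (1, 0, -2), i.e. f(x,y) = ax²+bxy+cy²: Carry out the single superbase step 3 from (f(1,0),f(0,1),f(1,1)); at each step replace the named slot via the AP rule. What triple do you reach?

start (1,-2,-1) = (f(1,0),f(0,1),f(1,1))
replace slot 3: 2·(1+(-2)) − (-1) = -1 → (1,-2,-1)

1,-2,-1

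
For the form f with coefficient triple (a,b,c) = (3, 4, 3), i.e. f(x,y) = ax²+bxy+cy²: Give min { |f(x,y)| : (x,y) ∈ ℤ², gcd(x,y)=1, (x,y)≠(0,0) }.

translate: b→-2 (≡4 mod 6), so (3,4,3)→(3,-2,2)
flip: (3,-2,2)→(2,2,3)
reduced (well bottom): (2,2,3) with a≤c, −a<b≤a
well minimum = a = 2

2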